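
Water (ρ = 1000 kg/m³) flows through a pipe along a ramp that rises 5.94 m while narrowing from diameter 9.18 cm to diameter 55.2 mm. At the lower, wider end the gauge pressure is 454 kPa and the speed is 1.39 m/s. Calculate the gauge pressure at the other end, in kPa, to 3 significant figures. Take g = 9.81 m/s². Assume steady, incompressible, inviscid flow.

By continuity, v₂ = v₁·A₁/A₂ = 1.39·(66.2/23.9) = 3.84 m/s.
Energy conservation along the streamline gives P₂ = P₁ − ½ρ(v₂² − v₁²) − ρg(h₂ − h₁).
P₂ = 454000 + ½·1000·(1.39² − 3.84²) − 1000·9.81·(+5.94) = 454000 + (-6420) − (58300) = 389000 Pa.

P₂ = 389 kPa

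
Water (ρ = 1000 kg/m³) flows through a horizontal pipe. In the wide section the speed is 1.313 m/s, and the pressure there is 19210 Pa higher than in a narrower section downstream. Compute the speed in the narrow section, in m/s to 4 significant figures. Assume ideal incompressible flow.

v₂ ≈ 6.336 m/s

With h₁ = h₂, rearranging Bernoulli gives v₂ = √(v₁² + 2ΔP/ρ).
v₂ = √(1.313² + 2·19210/1000) = √(1.724 + 38.42) = 6.336 m/s.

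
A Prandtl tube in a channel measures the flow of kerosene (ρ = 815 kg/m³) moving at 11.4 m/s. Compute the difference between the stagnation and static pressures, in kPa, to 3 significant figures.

ΔP ≈ 53.0 kPa

Bernoulli between the free stream and the stagnation point: ½ρv² = P_stag − P_static.
ΔP = ½·815·11.4² = 53000 Pa.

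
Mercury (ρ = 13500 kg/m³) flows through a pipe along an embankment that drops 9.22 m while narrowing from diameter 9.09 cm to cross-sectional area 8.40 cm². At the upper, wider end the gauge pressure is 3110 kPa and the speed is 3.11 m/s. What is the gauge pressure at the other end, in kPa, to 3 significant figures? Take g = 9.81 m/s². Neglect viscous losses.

By continuity, v₂ = v₁·A₁/A₂ = 3.11·(64.9/8.40) = 24.0 m/s.
Bernoulli: P₁ + ½ρv₁² + ρg h₁ = P₂ + ½ρv₂² + ρg h₂, so P₂ = P₁ + ½ρ(v₁² − v₂²) − ρg(h₂ − h₁).
P₂ = 3110000 + ½·13500·(3.11² − 24.0²) − 13500·9.81·(−9.22) = 3110000 + (-3830000) − (-1220000) = 500000 Pa.

P₂ = 500 kPa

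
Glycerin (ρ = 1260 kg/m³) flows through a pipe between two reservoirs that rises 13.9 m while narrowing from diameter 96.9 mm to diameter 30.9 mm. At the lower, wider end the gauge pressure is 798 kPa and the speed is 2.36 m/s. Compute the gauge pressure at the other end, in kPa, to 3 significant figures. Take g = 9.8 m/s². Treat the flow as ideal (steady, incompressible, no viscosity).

P₂ ≈ 291 kPa

Continuity gives A₁v₁ = A₂v₂, so v₂ = (73.7 cm²)/(7.50 cm²) × 2.36 m/s = 23.2 m/s.
Energy conservation along the streamline gives P₂ = P₁ − ½ρ(v₂² − v₁²) − ρg(h₂ − h₁).
P₂ = 798000 + ½·1260·(2.36² − 23.2²) − 1260·9.8·(+13.9) = 798000 + (-336000) − (172000) = 291000 Pa.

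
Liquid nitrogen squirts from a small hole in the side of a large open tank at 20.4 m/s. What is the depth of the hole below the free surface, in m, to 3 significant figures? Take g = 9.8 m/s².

Inverting v = √(2gh) gives h = v² / 2g.
h = 20.4²/(2·9.8) = 416/19.60 = 21.2 m.

21.2 m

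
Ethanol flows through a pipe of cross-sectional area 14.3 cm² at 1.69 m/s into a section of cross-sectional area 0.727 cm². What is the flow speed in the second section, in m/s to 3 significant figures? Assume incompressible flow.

Continuity gives A₁v₁ = A₂v₂, so v₂ = (14.3 cm²)/(0.727 cm²) × 1.69 m/s = 33.2 m/s.

v₂ ≈ 33.2 m/s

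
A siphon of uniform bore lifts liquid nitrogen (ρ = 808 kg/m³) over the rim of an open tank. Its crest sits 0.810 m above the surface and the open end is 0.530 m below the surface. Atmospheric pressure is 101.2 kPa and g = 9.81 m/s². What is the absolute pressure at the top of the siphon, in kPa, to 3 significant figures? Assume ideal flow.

The outlet speed comes from Torricelli: v = √(2g·0.530) = 3.22 m/s.
With constant cross-section the crest speed equals v; applying Bernoulli from the surface up to the crest, P_top = P_atm − ½ρv² − ρg·h_top.
P_top = 101200 − ½·808·3.22² − 808·9.81·0.810 = 90600 Pa.

P_top ≈ 90.6 kPa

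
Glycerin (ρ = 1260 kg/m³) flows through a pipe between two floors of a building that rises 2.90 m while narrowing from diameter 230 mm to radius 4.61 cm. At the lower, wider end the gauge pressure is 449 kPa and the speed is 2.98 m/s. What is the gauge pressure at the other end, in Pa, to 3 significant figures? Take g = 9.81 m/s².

P₂ = 202000 Pa

By continuity, v₂ = v₁·A₁/A₂ = 2.98·(415/66.8) = 18.5 m/s.
Energy conservation along the streamline gives P₂ = P₁ − ½ρ(v₂² − v₁²) − ρg(h₂ − h₁).
P₂ = 449000 + ½·1260·(2.98² − 18.5²) − 1260·9.81·(+2.90) = 449000 + (-211000) − (35800) = 202000 Pa.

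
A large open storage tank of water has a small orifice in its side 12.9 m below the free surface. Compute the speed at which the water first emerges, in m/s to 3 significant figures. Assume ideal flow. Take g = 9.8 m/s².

With the surface at rest and both surface and jet at atmospheric pressure, Bernoulli gives ρg h = ½ρv², so v = √(2gh) = √(2·9.8·12.9) = 15.9 m/s.

15.9 m/s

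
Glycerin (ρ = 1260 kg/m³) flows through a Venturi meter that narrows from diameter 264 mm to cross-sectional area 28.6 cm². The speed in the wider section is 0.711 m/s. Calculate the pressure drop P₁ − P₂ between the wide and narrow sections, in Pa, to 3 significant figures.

The volume flow rate is constant, so v₂ = (A₁/A₂)v₁ = (547/28.6)·0.711 = 13.6 m/s.
Bernoulli (h₁ = h₂): P₁ − P₂ = ½ρ(v₂² − v₁²).
P₁ − P₂ = ½·1260·(13.6² − 0.711²) = ½·1260·185 = 116000 Pa.

116000 Pa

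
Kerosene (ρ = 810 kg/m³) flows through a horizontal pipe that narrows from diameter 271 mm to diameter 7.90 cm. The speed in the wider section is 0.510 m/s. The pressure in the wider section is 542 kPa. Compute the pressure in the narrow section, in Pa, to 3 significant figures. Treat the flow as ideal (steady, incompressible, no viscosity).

Mass conservation (A₁v₁ = A₂v₂) gives v₂ = 0.510 × 577/49.0 = 6.00 m/s.
Bernoulli (h₁ = h₂): P₁ − P₂ = ½ρ(v₂² − v₁²).
P₂ = P₁ − ½ρ(v₂² − v₁²) = 542000 − ½·810·(6.00² − 0.510²) = 542000 − 14500 = 528000 Pa.

P₂ ≈ 528000 Pa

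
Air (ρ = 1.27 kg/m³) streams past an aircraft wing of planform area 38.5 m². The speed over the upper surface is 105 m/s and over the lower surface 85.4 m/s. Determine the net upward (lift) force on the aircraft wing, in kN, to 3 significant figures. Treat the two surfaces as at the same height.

F ≈ 91.2 kN

With equal heights on the two surfaces, Bernoulli gives P_lower − P_upper = ½ρ(v_upper² − v_lower²).
ΔP = ½·1.27·(105² − 85.4²) = 2370 Pa.
Lift = ΔP · A = 2370 × 38.5 = 91200 N.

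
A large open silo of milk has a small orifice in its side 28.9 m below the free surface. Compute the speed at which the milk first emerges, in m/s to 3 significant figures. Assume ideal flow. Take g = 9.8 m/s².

Bernoulli from surface to hole (P equal, v_surface ≈ 0): v = √(2gh) = √(2×9.8×28.9) = 23.8 m/s.

v ≈ 23.8 m/s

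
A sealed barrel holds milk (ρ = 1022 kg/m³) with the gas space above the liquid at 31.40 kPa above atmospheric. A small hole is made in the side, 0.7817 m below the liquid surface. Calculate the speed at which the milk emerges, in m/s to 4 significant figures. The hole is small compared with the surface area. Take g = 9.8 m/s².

v ≈ 8.762 m/s

Take point 1 at the surface (v₁ ≈ 0) and point 2 at the hole (at atmospheric pressure). Bernoulli: P₁ + ρg h = P_atm + ½ρv₂².
With P₁ − P_atm = 31400 Pa, v₂ = √(2gh + 2ΔP/ρ) = √(2·9.8·0.7817 + 2·31400/1022) = 8.762 m/s.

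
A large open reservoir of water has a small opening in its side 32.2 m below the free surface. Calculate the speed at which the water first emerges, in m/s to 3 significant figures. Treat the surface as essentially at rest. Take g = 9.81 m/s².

v = 25.1 m/s

Bernoulli from surface to hole (P equal, v_surface ≈ 0): v = √(2gh) = √(2×9.81×32.2) = 25.1 m/s.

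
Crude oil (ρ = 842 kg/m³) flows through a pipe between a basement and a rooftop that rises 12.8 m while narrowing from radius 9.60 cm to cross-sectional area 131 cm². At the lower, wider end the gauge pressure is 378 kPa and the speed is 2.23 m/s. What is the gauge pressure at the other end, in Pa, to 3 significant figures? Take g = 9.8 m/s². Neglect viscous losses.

P₂ = 264000 Pa

Mass conservation (A₁v₁ = A₂v₂) gives v₂ = 2.23 × 290/131 = 4.93 m/s.
Applying Bernoulli between the two ends and solving for P₂: P₂ = P₁ + ½ρ(v₁² − v₂²) − ρgΔh.
P₂ = 378000 + ½·842·(2.23² − 4.93²) − 842·9.8·(+12.8) = 378000 + (-8130) − (106000) = 264000 Pa.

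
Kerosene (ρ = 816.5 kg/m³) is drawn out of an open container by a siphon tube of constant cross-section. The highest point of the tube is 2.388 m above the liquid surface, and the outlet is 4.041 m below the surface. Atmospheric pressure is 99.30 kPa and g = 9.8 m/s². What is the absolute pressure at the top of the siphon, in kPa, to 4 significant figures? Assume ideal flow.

P_top ≈ 47.86 kPa

Bernoulli surface→outlet gives ½v² = g·h_out, so v = √(2·9.8·4.041) = 8.900 m/s.
With constant cross-section the crest speed equals v; applying Bernoulli from the surface up to the crest, P_top = P_atm − ½ρv² − ρg·h_top.
P_top = 99300 − ½·816.5·8.900² − 816.5·9.8·2.388 = 47860 Pa.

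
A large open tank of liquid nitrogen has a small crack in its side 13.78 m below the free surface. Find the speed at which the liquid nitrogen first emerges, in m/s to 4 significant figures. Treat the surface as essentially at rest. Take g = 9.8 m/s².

v = 16.43 m/s

Torricelli's result v = √(2gh) gives v = √(2·9.8·13.78) = 16.43 m/s.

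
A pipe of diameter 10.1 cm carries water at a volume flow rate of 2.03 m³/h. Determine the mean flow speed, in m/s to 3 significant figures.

v ≈ 0.0704 m/s

Q = 2.03 m³/h = 0.000564 m³/s.
v = Q/A = 0.000564 / 0.00801 = 0.0704 m/s.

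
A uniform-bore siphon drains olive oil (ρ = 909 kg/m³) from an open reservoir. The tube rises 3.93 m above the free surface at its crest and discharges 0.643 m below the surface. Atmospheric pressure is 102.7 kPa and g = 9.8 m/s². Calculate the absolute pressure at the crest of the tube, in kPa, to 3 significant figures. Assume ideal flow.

Bernoulli surface→outlet gives ½v² = g·h_out, so v = √(2·9.8·0.643) = 3.55 m/s.
With constant cross-section the crest speed equals v; applying Bernoulli from the surface up to the crest, P_top = P_atm − ½ρv² − ρg·h_top.
P_top = 102700 − ½·909·3.55² − 909·9.8·3.93 = 62000 Pa.

P_top ≈ 62.0 kPa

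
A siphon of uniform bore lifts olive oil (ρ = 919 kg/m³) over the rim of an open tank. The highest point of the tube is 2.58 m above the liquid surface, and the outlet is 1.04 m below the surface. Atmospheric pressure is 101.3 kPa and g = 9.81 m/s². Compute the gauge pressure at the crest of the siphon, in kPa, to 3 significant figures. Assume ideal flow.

From the surface to the outlet (both open to atmosphere, surface at rest): v = √(2g·h_out) = √(2·9.81·1.04) = 4.52 m/s.
Continuity keeps v the same throughout the tube; from surface to crest, P_atm + 0 = P_top + ½ρv² + ρg·h_top.
P_top = 101300 − ½·919·4.52² − 919·9.81·2.58 = 68700 Pa. So P_gauge = P_top − P_atm = -32600 Pa.

P_gauge ≈ -32.6 kPa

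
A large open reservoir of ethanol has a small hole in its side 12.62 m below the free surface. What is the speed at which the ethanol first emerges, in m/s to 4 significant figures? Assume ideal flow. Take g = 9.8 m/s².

v = 15.73 m/s

Torricelli's result v = √(2gh) gives v = √(2·9.8·12.62) = 15.73 m/s.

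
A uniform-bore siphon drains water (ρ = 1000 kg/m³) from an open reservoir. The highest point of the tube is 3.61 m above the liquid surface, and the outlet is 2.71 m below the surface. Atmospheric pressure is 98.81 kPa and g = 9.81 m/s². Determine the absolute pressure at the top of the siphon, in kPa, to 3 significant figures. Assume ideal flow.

Bernoulli surface→outlet gives ½v² = g·h_out, so v = √(2·9.81·2.71) = 7.29 m/s.
Continuity keeps v the same throughout the tube; from surface to crest, P_atm + 0 = P_top + ½ρv² + ρg·h_top.
P_top = 98810 − ½·1000·7.29² − 1000·9.81·3.61 = 36800 Pa.

P_top ≈ 36.8 kPa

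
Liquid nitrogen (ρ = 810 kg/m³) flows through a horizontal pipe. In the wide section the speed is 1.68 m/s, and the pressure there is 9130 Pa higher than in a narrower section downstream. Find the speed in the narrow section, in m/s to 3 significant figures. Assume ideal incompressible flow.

Horizontal Bernoulli: P₁ + ½ρv₁² = P₂ + ½ρv₂², so v₂² = v₁² + 2(P₁ − P₂)/ρ.
v₂ = √(1.68² + 2·9130/810) = √(2.82 + 22.5) = 5.04 m/s.

v₂ ≈ 5.04 m/s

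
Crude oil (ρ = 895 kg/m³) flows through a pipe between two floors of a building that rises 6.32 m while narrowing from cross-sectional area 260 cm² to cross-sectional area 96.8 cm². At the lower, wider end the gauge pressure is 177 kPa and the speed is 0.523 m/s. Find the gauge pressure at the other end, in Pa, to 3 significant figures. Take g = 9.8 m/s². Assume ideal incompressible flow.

121000 Pa

Mass conservation (A₁v₁ = A₂v₂) gives v₂ = 0.523 × 260/96.8 = 1.40 m/s.
Bernoulli: P₁ + ½ρv₁² + ρg h₁ = P₂ + ½ρv₂² + ρg h₂, so P₂ = P₁ + ½ρ(v₁² − v₂²) − ρg(h₂ − h₁).
P₂ = 177000 + ½·895·(0.523² − 1.40²) − 895·9.8·(+6.32) = 177000 + (-761) − (55400) = 121000 Pa.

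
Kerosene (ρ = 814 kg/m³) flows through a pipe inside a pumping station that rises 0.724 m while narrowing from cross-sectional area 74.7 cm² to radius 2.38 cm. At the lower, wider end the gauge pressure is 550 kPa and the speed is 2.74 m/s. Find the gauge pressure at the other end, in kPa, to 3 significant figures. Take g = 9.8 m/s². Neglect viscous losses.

493 kPa

By continuity, v₂ = v₁·A₁/A₂ = 2.74·(74.7/17.8) = 11.5 m/s.
Applying Bernoulli between the two ends and solving for P₂: P₂ = P₁ + ½ρ(v₁² − v₂²) − ρgΔh.
P₂ = 550000 + ½·814·(2.74² − 11.5²) − 814·9.8·(+0.724) = 550000 + (-50800) − (5780) = 493000 Pa.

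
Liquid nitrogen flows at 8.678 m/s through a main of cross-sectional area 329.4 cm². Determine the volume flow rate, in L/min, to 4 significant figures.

Q = A·v = 0.03294 m² × 8.678 m/s = 0.2859 m³/s.
Converting: 0.2859 m³/s × 60000 = 17150 L/min.

Q = 17150 L/min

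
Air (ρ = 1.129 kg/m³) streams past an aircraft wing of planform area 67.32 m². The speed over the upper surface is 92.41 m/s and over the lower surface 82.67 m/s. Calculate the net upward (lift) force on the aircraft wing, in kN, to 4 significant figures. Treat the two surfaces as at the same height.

With equal heights on the two surfaces, Bernoulli gives P_lower − P_upper = ½ρ(v_upper² − v_lower²).
ΔP = ½·1.129·(92.41² − 82.67²) = 962.6 Pa.
Lift = ΔP · A = 962.6 × 67.32 = 64800 N.

64.80 kN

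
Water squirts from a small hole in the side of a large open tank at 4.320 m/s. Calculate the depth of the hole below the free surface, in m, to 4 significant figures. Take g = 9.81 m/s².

Torricelli: v = √(2gh), so h = v²/(2g).
h = 4.320²/(2·9.81) = 18.66/19.62 = 0.9512 m.

h ≈ 0.9512 m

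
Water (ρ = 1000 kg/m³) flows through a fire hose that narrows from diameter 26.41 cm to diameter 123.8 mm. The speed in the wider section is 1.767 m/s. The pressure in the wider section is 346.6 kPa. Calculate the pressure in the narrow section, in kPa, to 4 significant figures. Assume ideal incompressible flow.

By continuity, v₂ = v₁·A₁/A₂ = 1.767·(547.8/120.4) = 8.041 m/s.
With no height change, Bernoulli's equation is P₁ + ½ρv₁² = P₂ + ½ρv₂².
P₂ = P₁ − ½ρ(v₂² − v₁²) = 346600 − ½·1000·(8.041² − 1.767²) = 346600 − 30770 = 315800 Pa.

P₂ ≈ 315.8 kPa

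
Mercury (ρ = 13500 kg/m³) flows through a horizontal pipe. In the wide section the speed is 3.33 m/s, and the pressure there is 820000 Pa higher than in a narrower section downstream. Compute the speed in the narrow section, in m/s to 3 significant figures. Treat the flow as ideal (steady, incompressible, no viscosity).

With h₁ = h₂, rearranging Bernoulli gives v₂ = √(v₁² + 2ΔP/ρ).
v₂ = √(3.33² + 2·820000/13500) = √(11.1 + 121) = 11.5 m/s.

v₂ ≈ 11.5 m/s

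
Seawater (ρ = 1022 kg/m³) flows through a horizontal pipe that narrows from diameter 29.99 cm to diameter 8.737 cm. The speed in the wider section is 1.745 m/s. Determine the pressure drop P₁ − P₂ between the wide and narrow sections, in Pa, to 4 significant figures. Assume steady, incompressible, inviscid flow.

ΔP ≈ 214500 Pa

By continuity, v₂ = v₁·A₁/A₂ = 1.745·(706.4/59.95) = 20.56 m/s.
The pipe is horizontal, so Bernoulli reduces to P₁ + ½ρv₁² = P₂ + ½ρv₂².
P₁ − P₂ = ½·1022·(20.56² − 1.745²) = ½·1022·419.7 = 214500 Pa.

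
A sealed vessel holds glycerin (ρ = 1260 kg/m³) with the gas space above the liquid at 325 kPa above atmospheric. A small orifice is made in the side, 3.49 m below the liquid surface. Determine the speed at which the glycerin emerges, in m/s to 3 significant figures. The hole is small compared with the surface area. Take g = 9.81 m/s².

v = 24.2 m/s

Take point 1 at the surface (v₁ ≈ 0) and point 2 at the hole (at atmospheric pressure). Bernoulli: P₁ + ρg h = P_atm + ½ρv₂².
With P₁ − P_atm = 325000 Pa, v₂ = √(2gh + 2ΔP/ρ) = √(2·9.81·3.49 + 2·325000/1260) = 24.2 m/s.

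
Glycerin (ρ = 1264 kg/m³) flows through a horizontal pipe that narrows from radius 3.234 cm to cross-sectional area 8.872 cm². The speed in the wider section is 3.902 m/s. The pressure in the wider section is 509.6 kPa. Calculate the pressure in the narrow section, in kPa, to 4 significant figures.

By continuity, v₂ = v₁·A₁/A₂ = 3.902·(32.86/8.872) = 14.45 m/s.
Along the horizontal streamline, P + ½ρv² is constant.
P₂ = P₁ − ½ρ(v₂² − v₁²) = 509600 − ½·1264·(14.45² − 3.902²) = 509600 − 122400 = 387200 Pa.

387.2 kPa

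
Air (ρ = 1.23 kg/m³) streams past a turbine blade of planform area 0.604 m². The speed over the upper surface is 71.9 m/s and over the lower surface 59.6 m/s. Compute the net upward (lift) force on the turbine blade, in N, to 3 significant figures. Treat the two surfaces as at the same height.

F ≈ 601 N

The faster flow above has the lower pressure; Bernoulli (same height) gives ΔP = ½ρ(v_up² − v_low²).
ΔP = ½·1.23·(71.9² − 59.6²) = 995 Pa.
Lift = ΔP · A = 995 × 0.604 = 601 N.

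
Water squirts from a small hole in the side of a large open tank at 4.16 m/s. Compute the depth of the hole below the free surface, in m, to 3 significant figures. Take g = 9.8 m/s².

Torricelli: v = √(2gh), so h = v²/(2g).
h = 4.16²/(2·9.8) = 17.3/19.60 = 0.883 m.

h ≈ 0.883 m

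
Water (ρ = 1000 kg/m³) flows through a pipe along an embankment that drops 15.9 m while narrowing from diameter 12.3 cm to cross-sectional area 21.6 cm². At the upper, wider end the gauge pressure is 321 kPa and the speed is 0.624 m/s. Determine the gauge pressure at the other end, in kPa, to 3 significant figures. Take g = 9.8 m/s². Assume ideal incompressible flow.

P₂ ≈ 471 kPa

The volume flow rate is constant, so v₂ = (A₁/A₂)v₁ = (119/21.6)·0.624 = 3.43 m/s.
Applying Bernoulli between the two ends and solving for P₂: P₂ = P₁ + ½ρ(v₁² − v₂²) − ρgΔh.
P₂ = 321000 + ½·1000·(0.624² − 3.43²) − 1000·9.8·(−15.9) = 321000 + (-5700) − (-156000) = 471000 Pa.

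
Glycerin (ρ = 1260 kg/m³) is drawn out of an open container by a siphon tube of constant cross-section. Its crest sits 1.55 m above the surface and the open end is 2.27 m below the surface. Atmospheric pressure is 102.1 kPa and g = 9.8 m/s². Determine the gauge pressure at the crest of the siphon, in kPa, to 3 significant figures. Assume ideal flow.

Bernoulli surface→outlet gives ½v² = g·h_out, so v = √(2·9.8·2.27) = 6.67 m/s.
The bore is uniform, so the speed at the crest is the same v. Bernoulli surface→crest: P_atm = P_top + ½ρv² + ρg·h_top.
P_top = 102100 − ½·1260·6.67² − 1260·9.8·1.55 = 54900 Pa. So P_gauge = P_top − P_atm = -47200 Pa.

P_gauge ≈ -47.2 kPa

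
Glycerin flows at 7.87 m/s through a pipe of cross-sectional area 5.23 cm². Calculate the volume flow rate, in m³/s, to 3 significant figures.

Q ≈ 0.00412 m³/s

Q = A·v = 0.000523 m² × 7.87 m/s = 0.00412 m³/s.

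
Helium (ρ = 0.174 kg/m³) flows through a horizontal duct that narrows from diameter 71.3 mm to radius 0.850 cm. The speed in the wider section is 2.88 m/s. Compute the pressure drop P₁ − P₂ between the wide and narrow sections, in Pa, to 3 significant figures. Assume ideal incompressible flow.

Continuity gives A₁v₁ = A₂v₂, so v₂ = (39.9 cm²)/(2.27 cm²) × 2.88 m/s = 50.7 m/s.
With no height change, Bernoulli's equation is P₁ + ½ρv₁² = P₂ + ½ρv₂².
P₁ − P₂ = ½·0.174·(50.7² − 2.88²) = ½·0.174·2560 = 223 Pa.

ΔP ≈ 223 Pa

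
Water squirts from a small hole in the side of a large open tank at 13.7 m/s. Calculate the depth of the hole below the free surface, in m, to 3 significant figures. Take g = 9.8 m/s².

Inverting v = √(2gh) gives h = v² / 2g.
h = 13.7²/(2·9.8) = 188/19.60 = 9.58 m.

h ≈ 9.58 m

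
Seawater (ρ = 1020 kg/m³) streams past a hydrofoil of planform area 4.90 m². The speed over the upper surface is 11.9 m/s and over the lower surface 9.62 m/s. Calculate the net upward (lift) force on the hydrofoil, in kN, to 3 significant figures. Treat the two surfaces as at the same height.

F ≈ 123 kN

From P + ½ρv² = const at equal height, P_low − P_up = ½ρ(v_up² − v_low²).
ΔP = ½·1020·(11.9² − 9.62²) = 25000 Pa.
Lift = ΔP · A = 25000 × 4.90 = 123000 N.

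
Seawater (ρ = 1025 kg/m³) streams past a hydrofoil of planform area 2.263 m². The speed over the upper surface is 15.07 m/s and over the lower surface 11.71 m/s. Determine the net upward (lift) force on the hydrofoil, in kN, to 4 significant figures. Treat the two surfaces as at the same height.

The faster flow above has the lower pressure; Bernoulli (same height) gives ΔP = ½ρ(v_up² − v_low²).
ΔP = ½·1025·(15.07² − 11.71²) = 46120 Pa.
Lift = ΔP · A = 46120 × 2.263 = 104400 N.

F ≈ 104.4 kN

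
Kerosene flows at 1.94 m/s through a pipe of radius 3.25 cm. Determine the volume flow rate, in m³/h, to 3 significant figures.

Q = A·v = 0.00332 m² × 1.94 m/s = 0.00644 m³/s.
Converting: 0.00644 m³/s × 3600 = 23.2 m³/h.

23.2 m³/h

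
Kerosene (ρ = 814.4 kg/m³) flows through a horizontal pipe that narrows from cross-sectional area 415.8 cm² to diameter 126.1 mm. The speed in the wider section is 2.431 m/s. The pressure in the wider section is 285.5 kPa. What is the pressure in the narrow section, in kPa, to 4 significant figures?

The volume flow rate is constant, so v₂ = (A₁/A₂)v₁ = (415.8/124.9)·2.431 = 8.094 m/s.
With no height change, Bernoulli's equation is P₁ + ½ρv₁² = P₂ + ½ρv₂².
P₂ = P₁ − ½ρ(v₂² − v₁²) = 285500 − ½·814.4·(8.094² − 2.431²) = 285500 − 24270 = 261200 Pa.

P₂ = 261.2 kPa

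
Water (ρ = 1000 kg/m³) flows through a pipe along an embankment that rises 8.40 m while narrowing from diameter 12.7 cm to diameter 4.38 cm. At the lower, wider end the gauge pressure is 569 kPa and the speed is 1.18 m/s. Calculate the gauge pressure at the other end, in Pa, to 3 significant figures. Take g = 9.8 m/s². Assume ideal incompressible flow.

P₂ = 438000 Pa

By continuity, v₂ = v₁·A₁/A₂ = 1.18·(127/15.1) = 9.92 m/s.
Energy conservation along the streamline gives P₂ = P₁ − ½ρ(v₂² − v₁²) − ρg(h₂ − h₁).
P₂ = 569000 + ½·1000·(1.18² − 9.92²) − 1000·9.8·(+8.40) = 569000 + (-48500) − (82300) = 438000 Pa.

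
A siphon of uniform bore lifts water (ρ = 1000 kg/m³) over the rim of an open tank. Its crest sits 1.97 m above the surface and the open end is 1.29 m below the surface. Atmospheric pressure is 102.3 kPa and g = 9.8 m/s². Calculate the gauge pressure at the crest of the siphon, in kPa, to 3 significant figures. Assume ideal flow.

The outlet speed comes from Torricelli: v = √(2g·1.29) = 5.03 m/s.
The bore is uniform, so the speed at the crest is the same v. Bernoulli surface→crest: P_atm = P_top + ½ρv² + ρg·h_top.
P_top = 102300 − ½·1000·5.03² − 1000·9.8·1.97 = 70400 Pa. So P_gauge = P_top − P_atm = -31900 Pa.

P_gauge = -31.9 kPa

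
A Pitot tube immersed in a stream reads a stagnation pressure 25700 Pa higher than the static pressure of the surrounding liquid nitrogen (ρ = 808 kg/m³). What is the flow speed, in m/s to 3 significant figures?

Bernoulli between the free stream and the stagnation point: ½ρv² = P_stag − P_static.
v = √(2ΔP/ρ) = √(2·25700/808) = 7.98 m/s.

v ≈ 7.98 m/s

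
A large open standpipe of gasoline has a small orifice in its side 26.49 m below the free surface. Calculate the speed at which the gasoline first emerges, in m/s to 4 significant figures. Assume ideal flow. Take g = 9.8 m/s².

Torricelli's result v = √(2gh) gives v = √(2·9.8·26.49) = 22.79 m/s.

v = 22.79 m/s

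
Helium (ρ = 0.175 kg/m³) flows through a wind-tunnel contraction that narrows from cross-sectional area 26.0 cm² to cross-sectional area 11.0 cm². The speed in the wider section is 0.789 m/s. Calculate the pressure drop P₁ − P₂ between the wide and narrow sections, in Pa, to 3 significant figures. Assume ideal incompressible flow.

ΔP ≈ 0.250 Pa

By continuity, v₂ = v₁·A₁/A₂ = 0.789·(26.0/11.0) = 1.86 m/s.
Bernoulli (h₁ = h₂): P₁ − P₂ = ½ρ(v₂² − v₁²).
P₁ − P₂ = ½·0.175·(1.86² − 0.789²) = ½·0.175·2.86 = 0.250 Pa.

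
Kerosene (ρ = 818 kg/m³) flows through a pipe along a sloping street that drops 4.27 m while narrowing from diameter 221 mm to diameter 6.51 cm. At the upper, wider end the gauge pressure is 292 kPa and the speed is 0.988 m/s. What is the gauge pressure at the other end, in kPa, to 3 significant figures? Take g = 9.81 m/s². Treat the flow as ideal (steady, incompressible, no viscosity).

274 kPa

Continuity gives A₁v₁ = A₂v₂, so v₂ = (384 cm²)/(33.3 cm²) × 0.988 m/s = 11.4 m/s.
Applying Bernoulli between the two ends and solving for P₂: P₂ = P₁ + ½ρ(v₁² − v₂²) − ρgΔh.
P₂ = 292000 + ½·818·(0.988² − 11.4²) − 818·9.81·(−4.27) = 292000 + (-52600) − (-34300) = 274000 Pa.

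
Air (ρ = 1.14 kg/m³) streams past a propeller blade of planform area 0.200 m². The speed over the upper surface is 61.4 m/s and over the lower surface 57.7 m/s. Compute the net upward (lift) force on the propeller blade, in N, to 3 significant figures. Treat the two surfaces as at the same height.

50.2 N

From P + ½ρv² = const at equal height, P_low − P_up = ½ρ(v_up² − v_low²).
ΔP = ½·1.14·(61.4² − 57.7²) = 251 Pa.
Lift = ΔP · A = 251 × 0.200 = 50.2 N.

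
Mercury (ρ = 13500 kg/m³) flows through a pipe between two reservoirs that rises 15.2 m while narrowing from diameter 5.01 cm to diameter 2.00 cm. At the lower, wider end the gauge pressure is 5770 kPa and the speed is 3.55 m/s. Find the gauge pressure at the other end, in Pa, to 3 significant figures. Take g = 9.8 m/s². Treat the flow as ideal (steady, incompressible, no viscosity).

By continuity, v₂ = v₁·A₁/A₂ = 3.55·(19.7/3.14) = 22.3 m/s.
Applying Bernoulli between the two ends and solving for P₂: P₂ = P₁ + ½ρ(v₁² − v₂²) − ρgΔh.
P₂ = 5770000 + ½·13500·(3.55² − 22.3²) − 13500·9.8·(+15.2) = 5770000 + (-3260000) − (2010000) = 495000 Pa.

495000 Pa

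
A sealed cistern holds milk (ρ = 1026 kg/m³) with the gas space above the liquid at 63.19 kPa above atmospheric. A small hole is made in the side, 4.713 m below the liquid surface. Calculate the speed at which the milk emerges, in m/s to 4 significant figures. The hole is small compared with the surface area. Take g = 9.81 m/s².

14.68 m/s

Take point 1 at the surface (v₁ ≈ 0) and point 2 at the hole (at atmospheric pressure). Bernoulli: P₁ + ρg h = P_atm + ½ρv₂².
With P₁ − P_atm = 63190 Pa, v₂ = √(2gh + 2ΔP/ρ) = √(2·9.81·4.713 + 2·63190/1026) = 14.68 m/s.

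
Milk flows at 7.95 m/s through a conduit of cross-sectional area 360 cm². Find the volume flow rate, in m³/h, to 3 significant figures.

Q = A·v = 0.0360 m² × 7.95 m/s = 0.286 m³/s.
Converting: 0.286 m³/s × 3600 = 1030 m³/h.

Q ≈ 1030 m³/h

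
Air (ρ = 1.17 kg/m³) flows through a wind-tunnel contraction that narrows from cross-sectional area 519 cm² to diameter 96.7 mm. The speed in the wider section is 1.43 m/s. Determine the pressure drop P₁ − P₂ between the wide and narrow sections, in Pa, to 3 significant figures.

ΔP ≈ 58.5 Pa

Continuity gives A₁v₁ = A₂v₂, so v₂ = (519 cm²)/(73.4 cm²) × 1.43 m/s = 10.1 m/s.
Bernoulli (h₁ = h₂): P₁ − P₂ = ½ρ(v₂² − v₁²).
P₁ − P₂ = ½·1.17·(10.1² − 1.43²) = ½·1.17·100 = 58.5 Pa.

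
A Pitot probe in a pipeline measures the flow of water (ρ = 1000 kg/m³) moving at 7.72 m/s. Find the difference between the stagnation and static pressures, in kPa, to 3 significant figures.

At the stagnation point the flow is brought to rest, so Bernoulli gives P_stag − P_static = ½ρv².
ΔP = ½·1000·7.72² = 29800 Pa.

ΔP ≈ 29.8 kPa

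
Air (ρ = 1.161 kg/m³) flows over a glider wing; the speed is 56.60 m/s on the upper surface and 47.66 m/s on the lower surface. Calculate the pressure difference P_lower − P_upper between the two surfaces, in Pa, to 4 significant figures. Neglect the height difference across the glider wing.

ΔP ≈ 541.1 Pa

Bernoulli (same height): P_lower − P_upper = ½ρ(v_upper² − v_lower²).
ΔP = ½·1.161·(56.60² − 47.66²) = 541.1 Pa.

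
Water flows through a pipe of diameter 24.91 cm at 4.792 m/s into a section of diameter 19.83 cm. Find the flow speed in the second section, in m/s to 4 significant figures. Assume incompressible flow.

Mass conservation (A₁v₁ = A₂v₂) gives v₂ = 4.792 × 487.3/308.8 = 7.562 m/s.

v₂ ≈ 7.562 m/s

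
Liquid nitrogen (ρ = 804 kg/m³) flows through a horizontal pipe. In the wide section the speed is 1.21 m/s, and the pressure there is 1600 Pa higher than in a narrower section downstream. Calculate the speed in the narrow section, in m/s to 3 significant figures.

v₂ ≈ 2.33 m/s

Horizontal Bernoulli: P₁ + ½ρv₁² = P₂ + ½ρv₂², so v₂² = v₁² + 2(P₁ − P₂)/ρ.
v₂ = √(1.21² + 2·1600/804) = √(1.46 + 3.98) = 2.33 m/s.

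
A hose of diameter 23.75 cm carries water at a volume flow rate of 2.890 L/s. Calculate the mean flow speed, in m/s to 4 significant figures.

0.06524 m/s

Q = 2.890 L/s = 0.002890 m³/s.
v = Q/A = 0.002890 / 0.04430 = 0.06524 m/s.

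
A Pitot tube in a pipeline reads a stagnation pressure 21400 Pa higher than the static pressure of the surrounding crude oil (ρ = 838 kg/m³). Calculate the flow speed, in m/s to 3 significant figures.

v = 7.15 m/s

At the stagnation point the flow is brought to rest, so Bernoulli gives P_stag − P_static = ½ρv².
v = √(2ΔP/ρ) = √(2·21400/838) = 7.15 m/s.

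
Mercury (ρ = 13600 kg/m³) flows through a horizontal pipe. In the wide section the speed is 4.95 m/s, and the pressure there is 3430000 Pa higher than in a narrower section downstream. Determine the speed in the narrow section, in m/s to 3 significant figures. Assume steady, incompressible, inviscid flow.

v₂ = 23.0 m/s

With h₁ = h₂, rearranging Bernoulli gives v₂ = √(v₁² + 2ΔP/ρ).
v₂ = √(4.95² + 2·3430000/13600) = √(24.5 + 504) = 23.0 m/s.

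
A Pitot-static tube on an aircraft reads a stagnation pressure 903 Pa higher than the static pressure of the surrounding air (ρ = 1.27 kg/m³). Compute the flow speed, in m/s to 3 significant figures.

At the stagnation point the flow is brought to rest, so Bernoulli gives P_stag − P_static = ½ρv².
v = √(2ΔP/ρ) = √(2·903/1.27) = 37.7 m/s.

v ≈ 37.7 m/s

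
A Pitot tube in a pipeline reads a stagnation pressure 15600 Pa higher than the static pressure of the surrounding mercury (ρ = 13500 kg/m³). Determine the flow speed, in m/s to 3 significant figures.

v ≈ 1.52 m/s

The dynamic pressure equals the rise in static pressure at the stagnation point: ΔP = ½ρv².
v = √(2ΔP/ρ) = √(2·15600/13500) = 1.52 m/s.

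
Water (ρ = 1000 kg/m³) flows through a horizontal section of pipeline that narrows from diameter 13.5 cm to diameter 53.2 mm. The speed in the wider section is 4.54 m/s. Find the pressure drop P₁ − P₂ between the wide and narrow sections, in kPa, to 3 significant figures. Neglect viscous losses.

By continuity, v₂ = v₁·A₁/A₂ = 4.54·(143/22.2) = 29.2 m/s.
Bernoulli (h₁ = h₂): P₁ − P₂ = ½ρ(v₂² − v₁²).
P₁ − P₂ = ½·1000·(29.2² − 4.54²) = ½·1000·834 = 417000 Pa.

ΔP = 417 kPa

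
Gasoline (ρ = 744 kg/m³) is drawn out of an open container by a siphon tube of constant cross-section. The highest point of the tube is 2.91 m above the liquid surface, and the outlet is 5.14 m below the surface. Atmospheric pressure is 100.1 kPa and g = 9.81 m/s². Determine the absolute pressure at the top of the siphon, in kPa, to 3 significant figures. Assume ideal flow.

The outlet speed comes from Torricelli: v = √(2g·5.14) = 10.0 m/s.
The bore is uniform, so the speed at the crest is the same v. Bernoulli surface→crest: P_atm = P_top + ½ρv² + ρg·h_top.
P_top = 100100 − ½·744·10.0² − 744·9.81·2.91 = 41300 Pa.

P_top ≈ 41.3 kPa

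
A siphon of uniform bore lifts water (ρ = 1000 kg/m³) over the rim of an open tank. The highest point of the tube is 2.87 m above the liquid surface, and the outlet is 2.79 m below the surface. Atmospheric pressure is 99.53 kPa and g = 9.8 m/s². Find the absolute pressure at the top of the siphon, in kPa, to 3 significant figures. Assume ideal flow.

P_top ≈ 44.1 kPa

Bernoulli surface→outlet gives ½v² = g·h_out, so v = √(2·9.8·2.79) = 7.39 m/s.
With constant cross-section the crest speed equals v; applying Bernoulli from the surface up to the crest, P_top = P_atm − ½ρv² − ρg·h_top.
P_top = 99530 − ½·1000·7.39² − 1000·9.8·2.87 = 44100 Pa.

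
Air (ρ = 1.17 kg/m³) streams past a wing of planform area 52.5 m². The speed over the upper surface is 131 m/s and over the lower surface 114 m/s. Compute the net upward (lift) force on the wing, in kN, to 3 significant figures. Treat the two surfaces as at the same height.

The faster flow above has the lower pressure; Bernoulli (same height) gives ΔP = ½ρ(v_up² − v_low²).
ΔP = ½·1.17·(131² − 114²) = 2440 Pa.
Lift = ΔP · A = 2440 × 52.5 = 128000 N.

F ≈ 128 kN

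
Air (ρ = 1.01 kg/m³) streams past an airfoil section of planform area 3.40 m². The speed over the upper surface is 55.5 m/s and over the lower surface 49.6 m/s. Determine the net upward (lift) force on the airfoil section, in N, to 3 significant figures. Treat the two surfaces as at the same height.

F ≈ 1060 N

With equal heights on the two surfaces, Bernoulli gives P_lower − P_upper = ½ρ(v_upper² − v_lower²).
ΔP = ½·1.01·(55.5² − 49.6²) = 313 Pa.
Lift = ΔP · A = 313 × 3.40 = 1060 N.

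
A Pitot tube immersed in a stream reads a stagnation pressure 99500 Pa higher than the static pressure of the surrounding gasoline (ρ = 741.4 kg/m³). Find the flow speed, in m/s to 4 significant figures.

Bernoulli between the free stream and the stagnation point: ½ρv² = P_stag − P_static.
v = √(2ΔP/ρ) = √(2·99500/741.4) = 16.38 m/s.

v ≈ 16.38 m/s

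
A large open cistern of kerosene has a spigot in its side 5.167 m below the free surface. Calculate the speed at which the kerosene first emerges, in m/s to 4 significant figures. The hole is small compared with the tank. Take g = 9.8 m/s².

The surface is effectively still and both ends are open, so ½v² = gh and v = √(2·9.8·5.167) = 10.06 m/s.

v = 10.06 m/s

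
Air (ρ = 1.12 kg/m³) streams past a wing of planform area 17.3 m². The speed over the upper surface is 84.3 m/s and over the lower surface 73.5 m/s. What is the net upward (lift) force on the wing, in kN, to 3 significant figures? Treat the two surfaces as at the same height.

With equal heights on the two surfaces, Bernoulli gives P_lower − P_upper = ½ρ(v_upper² − v_lower²).
ΔP = ½·1.12·(84.3² − 73.5²) = 954 Pa.
Lift = ΔP · A = 954 × 17.3 = 16500 N.

16.5 kN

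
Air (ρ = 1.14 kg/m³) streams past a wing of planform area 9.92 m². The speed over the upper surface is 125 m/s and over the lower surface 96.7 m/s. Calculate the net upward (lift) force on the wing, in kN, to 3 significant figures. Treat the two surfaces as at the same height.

F ≈ 35.5 kN

From P + ½ρv² = const at equal height, P_low − P_up = ½ρ(v_up² − v_low²).
ΔP = ½·1.14·(125² − 96.7²) = 3580 Pa.
Lift = ΔP · A = 3580 × 9.92 = 35500 N.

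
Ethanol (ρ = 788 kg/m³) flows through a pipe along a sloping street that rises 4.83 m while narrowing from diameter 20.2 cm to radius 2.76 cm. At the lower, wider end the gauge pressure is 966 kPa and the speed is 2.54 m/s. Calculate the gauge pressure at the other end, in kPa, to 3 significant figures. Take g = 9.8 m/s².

By continuity, v₂ = v₁·A₁/A₂ = 2.54·(320/23.9) = 34.0 m/s.
Applying Bernoulli between the two ends and solving for P₂: P₂ = P₁ + ½ρ(v₁² − v₂²) − ρgΔh.
P₂ = 966000 + ½·788·(2.54² − 34.0²) − 788·9.8·(+4.83) = 966000 + (-453000) − (37300) = 475000 Pa.

P₂ = 475 kPa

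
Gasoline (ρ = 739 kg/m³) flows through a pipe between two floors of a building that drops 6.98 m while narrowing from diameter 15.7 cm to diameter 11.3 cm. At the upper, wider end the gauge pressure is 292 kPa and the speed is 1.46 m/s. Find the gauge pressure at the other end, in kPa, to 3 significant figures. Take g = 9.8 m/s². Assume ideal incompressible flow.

The volume flow rate is constant, so v₂ = (A₁/A₂)v₁ = (194/100)·1.46 = 2.82 m/s.
Bernoulli: P₁ + ½ρv₁² + ρg h₁ = P₂ + ½ρv₂² + ρg h₂, so P₂ = P₁ + ½ρ(v₁² − v₂²) − ρg(h₂ − h₁).
P₂ = 292000 + ½·739·(1.46² − 2.82²) − 739·9.8·(−6.98) = 292000 + (-2150) − (-50600) = 340000 Pa.

P₂ = 340 kPa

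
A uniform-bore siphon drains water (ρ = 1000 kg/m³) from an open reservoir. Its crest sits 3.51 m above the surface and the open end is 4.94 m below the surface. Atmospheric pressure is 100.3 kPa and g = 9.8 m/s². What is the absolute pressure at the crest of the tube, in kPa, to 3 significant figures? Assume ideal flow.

Bernoulli surface→outlet gives ½v² = g·h_out, so v = √(2·9.8·4.94) = 9.84 m/s.
Continuity keeps v the same throughout the tube; from surface to crest, P_atm + 0 = P_top + ½ρv² + ρg·h_top.
P_top = 100300 − ½·1000·9.84² − 1000·9.8·3.51 = 17500 Pa.

17.5 kPa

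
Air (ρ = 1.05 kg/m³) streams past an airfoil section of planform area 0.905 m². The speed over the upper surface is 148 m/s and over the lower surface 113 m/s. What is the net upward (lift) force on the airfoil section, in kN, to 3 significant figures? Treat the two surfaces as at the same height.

F ≈ 4.34 kN

With equal heights on the two surfaces, Bernoulli gives P_lower − P_upper = ½ρ(v_upper² − v_lower²).
ΔP = ½·1.05·(148² − 113²) = 4800 Pa.
Lift = ΔP · A = 4800 × 0.905 = 4340 N.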